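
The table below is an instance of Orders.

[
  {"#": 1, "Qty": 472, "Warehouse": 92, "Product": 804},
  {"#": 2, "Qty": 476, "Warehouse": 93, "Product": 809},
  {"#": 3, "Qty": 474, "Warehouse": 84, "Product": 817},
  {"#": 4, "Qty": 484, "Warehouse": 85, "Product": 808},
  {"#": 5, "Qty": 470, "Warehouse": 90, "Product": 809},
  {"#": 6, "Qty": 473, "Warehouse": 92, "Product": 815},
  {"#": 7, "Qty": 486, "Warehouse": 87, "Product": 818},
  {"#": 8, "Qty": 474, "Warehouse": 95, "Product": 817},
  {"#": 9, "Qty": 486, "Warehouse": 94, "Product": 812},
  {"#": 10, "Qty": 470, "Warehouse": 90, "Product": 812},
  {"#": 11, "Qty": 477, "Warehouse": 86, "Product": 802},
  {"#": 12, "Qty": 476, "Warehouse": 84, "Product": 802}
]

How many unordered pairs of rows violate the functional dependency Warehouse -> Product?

3

Warehouse=92: violating pairs (1,6) — 1 pair.
Warehouse=84: violating pairs (3,12) — 1 pair.
Warehouse=90: violating pairs (5,10) — 1 pair.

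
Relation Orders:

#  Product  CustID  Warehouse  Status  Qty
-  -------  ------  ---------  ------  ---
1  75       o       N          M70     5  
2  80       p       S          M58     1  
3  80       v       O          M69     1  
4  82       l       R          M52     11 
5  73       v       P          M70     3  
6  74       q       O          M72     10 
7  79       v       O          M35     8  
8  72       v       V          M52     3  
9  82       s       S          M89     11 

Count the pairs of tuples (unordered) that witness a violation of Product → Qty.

Product=80: all 2 rows agree on Qty — 0 pairs.
Product=82: all 2 rows agree on Qty — 0 pairs.

0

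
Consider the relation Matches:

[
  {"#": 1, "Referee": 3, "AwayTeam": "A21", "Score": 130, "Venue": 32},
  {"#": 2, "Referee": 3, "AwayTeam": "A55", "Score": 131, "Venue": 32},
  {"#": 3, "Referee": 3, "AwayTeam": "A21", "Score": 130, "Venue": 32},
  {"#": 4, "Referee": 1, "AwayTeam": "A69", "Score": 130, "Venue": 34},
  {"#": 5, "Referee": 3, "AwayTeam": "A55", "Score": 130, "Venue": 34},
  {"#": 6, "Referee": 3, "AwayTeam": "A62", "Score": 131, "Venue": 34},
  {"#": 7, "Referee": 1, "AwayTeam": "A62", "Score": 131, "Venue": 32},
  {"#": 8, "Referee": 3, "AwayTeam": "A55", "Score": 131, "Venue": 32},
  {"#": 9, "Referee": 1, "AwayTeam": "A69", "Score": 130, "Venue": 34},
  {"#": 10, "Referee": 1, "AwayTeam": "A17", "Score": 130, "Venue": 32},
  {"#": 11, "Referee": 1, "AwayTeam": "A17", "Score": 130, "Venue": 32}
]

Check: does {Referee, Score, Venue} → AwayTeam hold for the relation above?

(Referee=3, Score=130, Venue=32): rows 1, 3 → AwayTeam = A21, A21 ✓
(Referee=3, Score=131, Venue=32): rows 2, 8 → AwayTeam = A55, A55 ✓
(Referee=1, Score=130, Venue=34): rows 4, 9 → AwayTeam = A69, A69 ✓
(Referee=3, Score=130, Venue=34): row 5 → AwayTeam = A55 ✓
(Referee=3, Score=131, Venue=34): row 6 → AwayTeam = A62 ✓
(Referee=1, Score=131, Venue=32): row 7 → AwayTeam = A62 ✓
(Referee=1, Score=130, Venue=32): rows 10, 11 → AwayTeam = A17, A17 ✓
Every {Referee, Score, Venue} value is associated with a single AwayTeam value, so {Referee, Score, Venue} → AwayTeam holds.

Yes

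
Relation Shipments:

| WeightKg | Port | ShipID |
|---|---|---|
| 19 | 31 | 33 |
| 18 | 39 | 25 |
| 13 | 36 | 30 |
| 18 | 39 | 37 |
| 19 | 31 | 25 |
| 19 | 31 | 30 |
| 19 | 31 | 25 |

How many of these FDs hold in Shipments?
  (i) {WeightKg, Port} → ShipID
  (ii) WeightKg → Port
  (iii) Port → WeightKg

(i) {WeightKg, Port} → ShipID: (WeightKg=19, Port=31): 4 rows → ShipID takes values {33, 25, 30} — violation; (WeightKg=18, Port=39): 2 rows → ShipID takes values {25, 37} — violation — fails.
(ii) WeightKg → Port: every LHS value maps to a single RHS value — holds.
(iii) Port → WeightKg: every LHS value maps to a single RHS value — holds.
2 of the 3 dependencies hold.

2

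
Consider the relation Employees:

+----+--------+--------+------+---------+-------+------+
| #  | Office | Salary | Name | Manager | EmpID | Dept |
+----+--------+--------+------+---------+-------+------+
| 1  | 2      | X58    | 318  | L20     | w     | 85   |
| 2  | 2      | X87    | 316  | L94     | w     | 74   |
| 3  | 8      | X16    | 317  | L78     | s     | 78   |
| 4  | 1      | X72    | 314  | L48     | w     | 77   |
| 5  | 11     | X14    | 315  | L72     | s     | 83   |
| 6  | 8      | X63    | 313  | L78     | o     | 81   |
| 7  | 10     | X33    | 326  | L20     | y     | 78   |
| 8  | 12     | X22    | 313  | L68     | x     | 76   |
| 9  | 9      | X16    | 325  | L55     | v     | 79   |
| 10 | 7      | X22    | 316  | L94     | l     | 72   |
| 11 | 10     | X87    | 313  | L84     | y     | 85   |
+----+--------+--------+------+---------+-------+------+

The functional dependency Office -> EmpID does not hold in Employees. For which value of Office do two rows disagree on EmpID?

8

Office=2: rows 1, 2 → EmpID = w, w ✓
Office=8: rows 3, 6 → EmpID takes values {s, o} — violation
Office=1: row 4 → EmpID = w ✓
Office=11: row 5 → EmpID = s ✓
Office=10: rows 7, 11 → EmpID = y, y ✓
Office=12: row 8 → EmpID = x ✓
Office=9: row 9 → EmpID = v ✓
Office=7: row 10 → EmpID = l ✓
The only Office value with inconsistent EmpID is Office=8.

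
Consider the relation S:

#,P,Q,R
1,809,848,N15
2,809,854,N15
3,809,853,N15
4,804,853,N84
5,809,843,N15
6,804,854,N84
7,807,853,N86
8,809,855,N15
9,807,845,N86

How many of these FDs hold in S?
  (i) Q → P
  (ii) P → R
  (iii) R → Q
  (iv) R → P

2

(i) Q → P: Q=854: rows 2, 6 → P takes values {809, 804} — violation; Q=853: rows 3, 4, 7 → P takes values {809, 804, 807} — violation — fails.
(ii) P → R: every LHS value maps to a single RHS value — holds.
(iii) R → Q: R=N15: rows 1, 2, 3, 5, 8 → Q takes values {848, 854, 853, 843, 855} — violation; R=N84: rows 4, 6 → Q takes values {853, 854} — violation; R=N86: rows 7, 9 → Q takes values {853, 845} — violation — fails.
(iv) R → P: every LHS value maps to a single RHS value — holds.
2 of the 4 dependencies hold.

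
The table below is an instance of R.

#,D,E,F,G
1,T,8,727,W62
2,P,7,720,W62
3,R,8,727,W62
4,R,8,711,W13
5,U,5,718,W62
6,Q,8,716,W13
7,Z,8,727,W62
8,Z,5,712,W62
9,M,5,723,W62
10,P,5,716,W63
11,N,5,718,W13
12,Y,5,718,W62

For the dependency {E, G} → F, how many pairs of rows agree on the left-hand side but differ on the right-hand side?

(E=8, G=W62): all 3 rows agree on F — 0 pairs.
(E=8, G=W13): violating pairs (4,6) — 1 pair.
(E=5, G=W62): violating pairs (5,8), (5,9), (8,9), (8,12), (9,12) — 5 pairs.

6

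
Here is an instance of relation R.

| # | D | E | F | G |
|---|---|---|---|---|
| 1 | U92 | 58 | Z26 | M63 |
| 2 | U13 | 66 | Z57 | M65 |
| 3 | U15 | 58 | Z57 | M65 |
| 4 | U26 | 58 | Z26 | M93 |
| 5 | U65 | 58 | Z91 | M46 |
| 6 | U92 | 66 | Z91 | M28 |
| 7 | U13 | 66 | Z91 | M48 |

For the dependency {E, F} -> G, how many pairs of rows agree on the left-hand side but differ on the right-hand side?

2

(E=58, F=Z26): violating pairs (1,4) — 1 pair.
(E=66, F=Z91): violating pairs (6,7) — 1 pair.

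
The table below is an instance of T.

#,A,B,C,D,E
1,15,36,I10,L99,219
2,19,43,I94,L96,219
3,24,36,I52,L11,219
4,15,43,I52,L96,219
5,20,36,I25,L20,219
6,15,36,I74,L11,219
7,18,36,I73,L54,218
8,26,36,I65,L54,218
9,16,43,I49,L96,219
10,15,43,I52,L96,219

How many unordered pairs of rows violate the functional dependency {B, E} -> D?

5

(B=36, E=219): violating pairs (1,3), (1,5), (1,6), (3,5), (5,6) — 5 pairs.
(B=43, E=219): all 4 rows agree on D — 0 pairs.
(B=36, E=218): all 2 rows agree on D — 0 pairs.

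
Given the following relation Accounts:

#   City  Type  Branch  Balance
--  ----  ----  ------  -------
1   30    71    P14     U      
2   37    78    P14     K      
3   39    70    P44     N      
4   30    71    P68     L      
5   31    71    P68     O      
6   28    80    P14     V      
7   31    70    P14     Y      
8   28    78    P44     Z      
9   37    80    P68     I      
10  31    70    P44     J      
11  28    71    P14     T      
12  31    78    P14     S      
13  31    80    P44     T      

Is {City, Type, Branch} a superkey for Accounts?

All 13 rows have distinct {City, Type, Branch} values, so {City, Type, Branch} → (all attributes) holds and {City, Type, Branch} is a superkey.

Yes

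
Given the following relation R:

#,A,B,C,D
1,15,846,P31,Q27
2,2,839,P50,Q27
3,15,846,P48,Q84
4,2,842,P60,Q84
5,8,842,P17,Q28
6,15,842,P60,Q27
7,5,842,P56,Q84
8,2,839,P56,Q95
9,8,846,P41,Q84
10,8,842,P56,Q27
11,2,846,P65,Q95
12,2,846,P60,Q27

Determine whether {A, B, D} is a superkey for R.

Yes

All 12 rows have distinct {A, B, D} values, so {A, B, D} → (all attributes) holds and {A, B, D} is a superkey.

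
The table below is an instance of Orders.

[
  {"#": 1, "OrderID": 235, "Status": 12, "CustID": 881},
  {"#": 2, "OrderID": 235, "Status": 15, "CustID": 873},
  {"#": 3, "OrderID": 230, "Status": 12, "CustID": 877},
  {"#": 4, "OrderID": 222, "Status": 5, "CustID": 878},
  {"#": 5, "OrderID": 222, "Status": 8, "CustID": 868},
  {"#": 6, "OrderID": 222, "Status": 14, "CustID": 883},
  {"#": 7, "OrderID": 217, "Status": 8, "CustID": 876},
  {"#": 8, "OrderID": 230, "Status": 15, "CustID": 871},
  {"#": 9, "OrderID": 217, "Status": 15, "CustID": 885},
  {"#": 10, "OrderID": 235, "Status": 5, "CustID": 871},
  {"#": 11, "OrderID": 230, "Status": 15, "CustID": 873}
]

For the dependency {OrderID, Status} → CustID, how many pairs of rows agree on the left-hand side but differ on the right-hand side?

1

(OrderID=230, Status=15): violating pairs (8,11) — 1 pair.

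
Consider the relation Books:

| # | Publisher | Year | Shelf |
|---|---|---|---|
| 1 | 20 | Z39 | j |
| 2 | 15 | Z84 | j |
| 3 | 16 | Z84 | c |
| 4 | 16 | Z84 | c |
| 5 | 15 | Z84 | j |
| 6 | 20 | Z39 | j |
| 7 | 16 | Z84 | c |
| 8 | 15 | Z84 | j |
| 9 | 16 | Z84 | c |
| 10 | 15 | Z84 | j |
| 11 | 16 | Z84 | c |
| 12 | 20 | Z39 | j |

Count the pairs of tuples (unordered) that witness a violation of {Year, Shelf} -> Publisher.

(Year=Z39, Shelf=j): all 3 rows agree on Publisher — 0 pairs.
(Year=Z84, Shelf=j): all 4 rows agree on Publisher — 0 pairs.
(Year=Z84, Shelf=c): all 5 rows agree on Publisher — 0 pairs.

0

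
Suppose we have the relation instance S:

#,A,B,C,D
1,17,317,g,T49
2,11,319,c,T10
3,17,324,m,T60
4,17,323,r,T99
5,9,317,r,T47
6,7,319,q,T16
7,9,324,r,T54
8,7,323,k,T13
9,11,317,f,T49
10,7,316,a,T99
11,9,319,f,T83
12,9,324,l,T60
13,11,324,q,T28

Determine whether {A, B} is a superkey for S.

Rows 7 and 12 have the same {A, B} value (A=9, B=324) but are distinct tuples, so {A, B} does not determine every attribute — not a superkey.

No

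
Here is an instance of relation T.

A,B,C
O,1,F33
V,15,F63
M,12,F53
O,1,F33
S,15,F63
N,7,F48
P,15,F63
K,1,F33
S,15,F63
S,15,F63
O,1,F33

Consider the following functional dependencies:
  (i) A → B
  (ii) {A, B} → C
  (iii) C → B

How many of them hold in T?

(i) A → B: every LHS value maps to a single RHS value — holds.
(ii) {A, B} → C: every LHS value maps to a single RHS value — holds.
(iii) C → B: every LHS value maps to a single RHS value — holds.
3 of the 3 dependencies hold.

3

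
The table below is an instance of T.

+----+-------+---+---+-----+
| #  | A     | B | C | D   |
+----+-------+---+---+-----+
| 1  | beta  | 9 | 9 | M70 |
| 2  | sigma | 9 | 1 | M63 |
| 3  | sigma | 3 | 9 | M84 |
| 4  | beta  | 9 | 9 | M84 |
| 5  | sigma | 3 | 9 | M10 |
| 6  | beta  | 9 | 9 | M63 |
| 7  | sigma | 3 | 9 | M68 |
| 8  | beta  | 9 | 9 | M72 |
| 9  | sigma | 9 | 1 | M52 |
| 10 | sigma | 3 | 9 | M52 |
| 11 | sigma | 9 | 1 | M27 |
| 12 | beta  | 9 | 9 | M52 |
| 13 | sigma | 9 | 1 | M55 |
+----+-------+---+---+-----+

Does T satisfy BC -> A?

Yes

(B=9, C=9): rows 1, 4, 6, 8, 12 → A = beta, beta, beta, beta, beta ✓
(B=9, C=1): rows 2, 9, 11, 13 → A = sigma, sigma, sigma, sigma ✓
(B=3, C=9): rows 3, 5, 7, 10 → A = sigma, sigma, sigma, sigma ✓
Every BC value is associated with a single A value, so BC -> A holds.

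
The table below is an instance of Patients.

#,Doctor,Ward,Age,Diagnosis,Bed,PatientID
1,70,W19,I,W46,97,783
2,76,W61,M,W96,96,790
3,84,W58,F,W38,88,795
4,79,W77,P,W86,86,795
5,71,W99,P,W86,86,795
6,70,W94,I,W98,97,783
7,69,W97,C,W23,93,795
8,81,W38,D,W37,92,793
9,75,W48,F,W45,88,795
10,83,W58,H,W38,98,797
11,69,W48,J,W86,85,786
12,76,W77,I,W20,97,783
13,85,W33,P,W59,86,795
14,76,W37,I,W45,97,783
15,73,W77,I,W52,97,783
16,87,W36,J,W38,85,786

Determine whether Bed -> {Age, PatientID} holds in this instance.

Bed=97: rows 1, 6, 12, 14, 15 → {Age,PatientID} = (I, 783), (I, 783), (I, 783), (I, 783), (I, 783) ✓
Bed=96: row 2 → {Age,PatientID} = (M, 790) ✓
Bed=88: rows 3, 9 → {Age,PatientID} = (F, 795), (F, 795) ✓
Bed=86: rows 4, 5, 13 → {Age,PatientID} = (P, 795), (P, 795), (P, 795) ✓
Bed=93: row 7 → {Age,PatientID} = (C, 795) ✓
Bed=92: row 8 → {Age,PatientID} = (D, 793) ✓
Bed=98: row 10 → {Age,PatientID} = (H, 797) ✓
Bed=85: rows 11, 16 → {Age,PatientID} = (J, 786), (J, 786) ✓
Every Bed value is associated with a single {Age, PatientID} value, so Bed -> {Age, PatientID} holds.

Yes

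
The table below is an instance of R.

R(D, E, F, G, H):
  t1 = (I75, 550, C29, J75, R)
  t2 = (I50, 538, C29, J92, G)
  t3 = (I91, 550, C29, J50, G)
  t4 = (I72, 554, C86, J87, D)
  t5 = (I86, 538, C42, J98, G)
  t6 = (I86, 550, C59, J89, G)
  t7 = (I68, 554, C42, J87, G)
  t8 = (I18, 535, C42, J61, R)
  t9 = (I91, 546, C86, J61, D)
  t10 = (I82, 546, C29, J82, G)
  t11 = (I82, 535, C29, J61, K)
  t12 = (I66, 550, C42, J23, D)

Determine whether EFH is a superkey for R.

All 12 rows have distinct EFH values, so EFH → (all attributes) holds and EFH is a superkey.

Yes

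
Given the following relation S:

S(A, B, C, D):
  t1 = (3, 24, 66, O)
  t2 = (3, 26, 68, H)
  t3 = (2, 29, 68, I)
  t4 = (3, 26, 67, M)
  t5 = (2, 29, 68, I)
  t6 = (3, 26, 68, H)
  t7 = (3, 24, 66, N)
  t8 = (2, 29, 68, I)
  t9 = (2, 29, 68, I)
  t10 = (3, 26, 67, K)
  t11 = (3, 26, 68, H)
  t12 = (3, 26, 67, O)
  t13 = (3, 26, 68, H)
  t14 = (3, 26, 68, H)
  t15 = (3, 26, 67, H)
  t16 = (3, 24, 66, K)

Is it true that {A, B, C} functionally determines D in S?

(A=3, B=24, C=66): rows 1, 7, 16 → D takes values {O, N, K} — violation
(A=3, B=26, C=68): rows 2, 6, 11, 13, 14 → D = H, H, H, H, H ✓
(A=2, B=29, C=68): rows 3, 5, 8, 9 → D = I, I, I, I ✓
(A=3, B=26, C=67): rows 4, 10, 12, 15 → D takes values {M, K, O, H} — violation
Two rows agree on {A, B, C} but differ on D, so {A, B, C} -> D does not hold.

No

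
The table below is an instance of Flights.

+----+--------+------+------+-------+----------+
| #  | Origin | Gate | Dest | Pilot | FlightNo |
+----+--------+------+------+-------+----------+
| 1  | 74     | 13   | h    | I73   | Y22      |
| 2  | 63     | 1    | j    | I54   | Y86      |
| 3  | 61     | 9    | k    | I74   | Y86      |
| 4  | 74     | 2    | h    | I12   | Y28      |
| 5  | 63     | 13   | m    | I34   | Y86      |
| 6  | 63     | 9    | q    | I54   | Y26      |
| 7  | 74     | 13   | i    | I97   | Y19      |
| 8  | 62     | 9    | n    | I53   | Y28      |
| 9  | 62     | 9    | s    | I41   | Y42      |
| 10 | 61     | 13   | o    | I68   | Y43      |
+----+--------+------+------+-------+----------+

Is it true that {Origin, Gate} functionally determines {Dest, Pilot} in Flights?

(Origin=74, Gate=13): rows 1, 7 → {Dest,Pilot} takes values {(h, I73), (i, I97)} — violation
(Origin=63, Gate=1): row 2 → {Dest,Pilot} = (j, I54) ✓
(Origin=61, Gate=9): row 3 → {Dest,Pilot} = (k, I74) ✓
(Origin=74, Gate=2): row 4 → {Dest,Pilot} = (h, I12) ✓
(Origin=63, Gate=13): row 5 → {Dest,Pilot} = (m, I34) ✓
(Origin=63, Gate=9): row 6 → {Dest,Pilot} = (q, I54) ✓
(Origin=62, Gate=9): rows 8, 9 → {Dest,Pilot} takes values {(n, I53), (s, I41)} — violation
(Origin=61, Gate=13): row 10 → {Dest,Pilot} = (o, I68) ✓
Two rows agree on {Origin, Gate} but differ on {Dest, Pilot}, so {Origin, Gate} → {Dest, Pilot} does not hold.

No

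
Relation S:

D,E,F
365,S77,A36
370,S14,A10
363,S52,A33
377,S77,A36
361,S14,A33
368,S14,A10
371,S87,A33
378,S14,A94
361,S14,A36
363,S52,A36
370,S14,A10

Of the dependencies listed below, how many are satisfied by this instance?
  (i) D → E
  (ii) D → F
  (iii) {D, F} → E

(i) D → E: every LHS value maps to a single RHS value — holds.
(ii) D → F: D=363: 2 rows → F takes values {A33, A36} — violation; D=361: 2 rows → F takes values {A33, A36} — violation — fails.
(iii) {D, F} → E: every LHS value maps to a single RHS value — holds.
2 of the 3 dependencies hold.

2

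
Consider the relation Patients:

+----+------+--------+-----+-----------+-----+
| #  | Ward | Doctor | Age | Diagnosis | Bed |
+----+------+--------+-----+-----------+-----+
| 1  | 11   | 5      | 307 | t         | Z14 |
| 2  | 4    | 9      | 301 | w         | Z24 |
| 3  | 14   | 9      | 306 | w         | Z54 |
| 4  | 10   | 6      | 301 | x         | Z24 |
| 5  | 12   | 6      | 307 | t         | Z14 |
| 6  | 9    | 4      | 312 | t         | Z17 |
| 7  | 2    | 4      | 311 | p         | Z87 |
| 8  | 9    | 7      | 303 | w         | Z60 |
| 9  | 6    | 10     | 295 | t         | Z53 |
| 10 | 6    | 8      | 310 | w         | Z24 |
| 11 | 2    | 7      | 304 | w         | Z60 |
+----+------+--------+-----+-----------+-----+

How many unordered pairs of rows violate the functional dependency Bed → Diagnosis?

Bed=Z14: all 2 rows agree on Diagnosis — 0 pairs.
Bed=Z24: violating pairs (2,4), (4,10) — 2 pairs.
Bed=Z60: all 2 rows agree on Diagnosis — 0 pairs.

2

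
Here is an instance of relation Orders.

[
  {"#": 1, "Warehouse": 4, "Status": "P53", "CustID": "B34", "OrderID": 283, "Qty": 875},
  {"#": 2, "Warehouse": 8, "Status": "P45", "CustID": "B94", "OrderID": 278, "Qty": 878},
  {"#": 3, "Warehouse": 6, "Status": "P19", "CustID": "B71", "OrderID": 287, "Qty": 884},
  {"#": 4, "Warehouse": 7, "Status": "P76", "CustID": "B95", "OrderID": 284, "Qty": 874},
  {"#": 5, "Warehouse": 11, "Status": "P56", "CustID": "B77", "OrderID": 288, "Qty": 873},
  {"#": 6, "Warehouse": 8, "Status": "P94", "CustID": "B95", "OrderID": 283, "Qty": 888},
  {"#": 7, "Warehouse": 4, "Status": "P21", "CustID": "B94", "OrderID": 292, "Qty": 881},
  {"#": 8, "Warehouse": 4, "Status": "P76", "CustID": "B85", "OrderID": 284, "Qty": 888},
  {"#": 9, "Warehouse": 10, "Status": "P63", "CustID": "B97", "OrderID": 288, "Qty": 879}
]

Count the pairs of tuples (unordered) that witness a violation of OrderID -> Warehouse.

3

OrderID=283: violating pairs (1,6) — 1 pair.
OrderID=284: violating pairs (4,8) — 1 pair.
OrderID=288: violating pairs (5,9) — 1 pair.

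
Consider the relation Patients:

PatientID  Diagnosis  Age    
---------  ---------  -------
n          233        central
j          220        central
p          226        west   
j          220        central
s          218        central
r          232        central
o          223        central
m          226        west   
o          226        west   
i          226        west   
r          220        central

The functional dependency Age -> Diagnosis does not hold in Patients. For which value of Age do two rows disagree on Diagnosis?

central

Age=central: 7 rows → Diagnosis takes values {233, 220, 218, 232, 223} — violation
Age=west: 4 rows → Diagnosis = 226, 226, 226, 226 ✓
The only Age value with inconsistent Diagnosis is Age=central.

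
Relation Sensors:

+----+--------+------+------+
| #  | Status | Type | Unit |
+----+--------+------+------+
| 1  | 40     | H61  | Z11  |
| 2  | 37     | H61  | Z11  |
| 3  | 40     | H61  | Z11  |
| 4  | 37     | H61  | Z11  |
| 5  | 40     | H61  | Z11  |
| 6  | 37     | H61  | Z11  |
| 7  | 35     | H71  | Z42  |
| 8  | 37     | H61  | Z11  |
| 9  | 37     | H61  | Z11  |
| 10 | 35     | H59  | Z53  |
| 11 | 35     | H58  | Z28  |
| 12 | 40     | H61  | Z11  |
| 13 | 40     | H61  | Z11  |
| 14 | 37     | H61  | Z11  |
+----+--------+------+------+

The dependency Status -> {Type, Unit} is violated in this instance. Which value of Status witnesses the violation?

Status=40: rows 1, 3, 5, 12, 13 → {Type,Unit} = (H61, Z11), (H61, Z11), (H61, Z11), (H61, Z11), (H61, Z11) ✓
Status=37: rows 2, 4, 6, 8, 9, 14 → {Type,Unit} = (H61, Z11), (H61, Z11), (H61, Z11), (H61, Z11), (H61, Z11), (H61, Z11) ✓
Status=35: rows 7, 10, 11 → {Type,Unit} takes values {(H71, Z42), (H59, Z53), (H58, Z28)} — violation
The only Status value with inconsistent RHS is Status=35.

35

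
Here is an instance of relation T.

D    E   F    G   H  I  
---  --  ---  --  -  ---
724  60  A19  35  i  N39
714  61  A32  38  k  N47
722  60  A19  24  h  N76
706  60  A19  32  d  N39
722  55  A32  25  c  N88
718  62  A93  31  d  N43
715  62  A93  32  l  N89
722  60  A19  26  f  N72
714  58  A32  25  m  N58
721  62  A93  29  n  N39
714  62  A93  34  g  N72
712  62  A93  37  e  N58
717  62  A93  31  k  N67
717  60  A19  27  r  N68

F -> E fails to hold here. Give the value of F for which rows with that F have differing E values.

F=A19: 5 rows → E = 60, 60, 60, 60, 60 ✓
F=A32: 3 rows → E takes values {61, 55, 58} — violation
F=A93: 6 rows → E = 62, 62, 62, 62, 62, 62 ✓
The only F value with inconsistent E is F=A32.

A32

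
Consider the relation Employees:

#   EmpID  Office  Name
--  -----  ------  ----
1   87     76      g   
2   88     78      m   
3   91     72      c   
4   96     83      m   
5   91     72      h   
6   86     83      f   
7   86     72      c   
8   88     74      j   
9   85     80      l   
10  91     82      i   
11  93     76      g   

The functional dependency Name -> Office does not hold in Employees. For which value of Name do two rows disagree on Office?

m

Name=g: rows 1, 11 → Office = 76, 76 ✓
Name=m: rows 2, 4 → Office takes values {78, 83} — violation
Name=c: rows 3, 7 → Office = 72, 72 ✓
Name=h: row 5 → Office = 72 ✓
Name=f: row 6 → Office = 83 ✓
Name=j: row 8 → Office = 74 ✓
Name=l: row 9 → Office = 80 ✓
Name=i: row 10 → Office = 82 ✓
The only Name value with inconsistent Office is Name=m.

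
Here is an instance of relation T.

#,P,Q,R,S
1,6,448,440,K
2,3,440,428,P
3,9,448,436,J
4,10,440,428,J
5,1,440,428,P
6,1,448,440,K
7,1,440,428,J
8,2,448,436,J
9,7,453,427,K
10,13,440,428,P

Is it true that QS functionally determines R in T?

Yes

(Q=448, S=K): rows 1, 6 → R = 440, 440 ✓
(Q=440, S=P): rows 2, 5, 10 → R = 428, 428, 428 ✓
(Q=448, S=J): rows 3, 8 → R = 436, 436 ✓
(Q=440, S=J): rows 4, 7 → R = 428, 428 ✓
(Q=453, S=K): row 9 → R = 427 ✓
Every QS value is associated with a single R value, so QS -> R holds.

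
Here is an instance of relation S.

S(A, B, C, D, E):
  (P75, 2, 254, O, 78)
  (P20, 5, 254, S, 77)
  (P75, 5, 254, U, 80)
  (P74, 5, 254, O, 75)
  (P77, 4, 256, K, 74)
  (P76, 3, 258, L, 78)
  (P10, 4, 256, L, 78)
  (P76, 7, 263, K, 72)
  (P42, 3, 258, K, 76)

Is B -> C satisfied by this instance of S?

B=2: 1 row → C = 254 ✓
B=5: 3 rows → C = 254, 254, 254 ✓
B=4: 2 rows → C = 256, 256 ✓
B=3: 2 rows → C = 258, 258 ✓
B=7: 1 row → C = 263 ✓
Every B value is associated with a single C value, so B -> C holds.

Yes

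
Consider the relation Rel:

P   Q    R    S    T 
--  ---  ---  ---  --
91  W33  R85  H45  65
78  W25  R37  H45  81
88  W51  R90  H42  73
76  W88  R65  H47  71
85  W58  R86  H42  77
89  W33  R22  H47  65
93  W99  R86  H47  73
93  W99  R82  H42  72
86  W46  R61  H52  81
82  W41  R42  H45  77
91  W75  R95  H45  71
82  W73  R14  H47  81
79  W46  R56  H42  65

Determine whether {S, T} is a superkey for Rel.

All 13 rows have distinct {S, T} values, so {S, T} → (all attributes) holds and {S, T} is a superkey.

Yes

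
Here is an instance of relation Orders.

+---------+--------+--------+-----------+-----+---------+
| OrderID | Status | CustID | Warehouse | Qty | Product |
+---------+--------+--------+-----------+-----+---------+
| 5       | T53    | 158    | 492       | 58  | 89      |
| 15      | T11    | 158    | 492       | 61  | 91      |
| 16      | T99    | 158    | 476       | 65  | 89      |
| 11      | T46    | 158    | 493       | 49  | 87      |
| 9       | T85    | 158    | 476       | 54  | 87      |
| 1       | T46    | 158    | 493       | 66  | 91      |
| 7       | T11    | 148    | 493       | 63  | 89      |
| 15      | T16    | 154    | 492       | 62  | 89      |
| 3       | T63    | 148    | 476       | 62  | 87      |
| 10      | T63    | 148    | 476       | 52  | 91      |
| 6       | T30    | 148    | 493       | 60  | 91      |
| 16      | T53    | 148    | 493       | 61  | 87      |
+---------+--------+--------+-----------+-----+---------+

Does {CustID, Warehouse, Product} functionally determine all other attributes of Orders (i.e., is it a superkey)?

Yes

All 12 rows have distinct {CustID, Warehouse, Product} values, so {CustID, Warehouse, Product} → (all attributes) holds and {CustID, Warehouse, Product} is a superkey.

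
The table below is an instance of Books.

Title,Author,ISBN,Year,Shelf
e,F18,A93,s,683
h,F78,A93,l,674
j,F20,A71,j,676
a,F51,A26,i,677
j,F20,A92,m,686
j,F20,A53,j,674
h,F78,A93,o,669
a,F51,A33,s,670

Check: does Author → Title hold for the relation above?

Author=F18: 1 row → Title = e ✓
Author=F78: 2 rows → Title = h, h ✓
Author=F20: 3 rows → Title = j, j, j ✓
Author=F51: 2 rows → Title = a, a ✓
Every Author value is associated with a single Title value, so Author → Title holds.

Yes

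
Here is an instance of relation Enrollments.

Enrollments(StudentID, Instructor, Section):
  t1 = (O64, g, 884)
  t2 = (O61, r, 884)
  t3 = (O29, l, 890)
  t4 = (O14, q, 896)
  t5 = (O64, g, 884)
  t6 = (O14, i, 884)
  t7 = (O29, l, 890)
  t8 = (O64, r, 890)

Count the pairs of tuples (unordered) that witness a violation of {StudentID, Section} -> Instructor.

(StudentID=O64, Section=884): all 2 rows agree on Instructor — 0 pairs.
(StudentID=O29, Section=890): all 2 rows agree on Instructor — 0 pairs.

0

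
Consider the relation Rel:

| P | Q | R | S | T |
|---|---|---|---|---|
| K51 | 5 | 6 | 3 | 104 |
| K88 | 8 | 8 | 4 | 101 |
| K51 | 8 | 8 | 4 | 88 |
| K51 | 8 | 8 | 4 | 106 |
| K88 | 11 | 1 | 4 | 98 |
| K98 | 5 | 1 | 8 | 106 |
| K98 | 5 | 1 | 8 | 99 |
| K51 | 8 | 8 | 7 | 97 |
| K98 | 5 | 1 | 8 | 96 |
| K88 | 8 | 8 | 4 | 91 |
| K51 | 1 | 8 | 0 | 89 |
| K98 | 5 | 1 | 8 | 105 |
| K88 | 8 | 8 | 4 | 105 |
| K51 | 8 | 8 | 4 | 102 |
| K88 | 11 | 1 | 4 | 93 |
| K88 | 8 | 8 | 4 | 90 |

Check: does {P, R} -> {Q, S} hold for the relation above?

(P=K51, R=6): 1 row → {Q,S} = (5, 3) ✓
(P=K88, R=8): 4 rows → {Q,S} = (8, 4), (8, 4), (8, 4), (8, 4) ✓
(P=K51, R=8): 5 rows → {Q,S} takes values {(8, 4), (8, 7), (1, 0)} — violation
(P=K88, R=1): 2 rows → {Q,S} = (11, 4), (11, 4) ✓
(P=K98, R=1): 4 rows → {Q,S} = (5, 8), (5, 8), (5, 8), (5, 8) ✓
Two rows agree on {P, R} but differ on {Q, S}, so {P, R} -> {Q, S} does not hold.

No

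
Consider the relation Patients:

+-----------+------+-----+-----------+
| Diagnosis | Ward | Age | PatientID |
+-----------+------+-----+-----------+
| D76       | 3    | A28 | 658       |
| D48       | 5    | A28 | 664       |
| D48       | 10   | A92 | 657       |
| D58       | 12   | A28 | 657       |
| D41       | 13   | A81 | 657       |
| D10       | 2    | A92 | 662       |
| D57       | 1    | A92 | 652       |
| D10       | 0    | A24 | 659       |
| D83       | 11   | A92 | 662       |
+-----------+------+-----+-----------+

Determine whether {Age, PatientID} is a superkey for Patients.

No

Two distinct rows share (Age=A92, PatientID=662), so {Age, PatientID} does not determine every attribute — not a superkey.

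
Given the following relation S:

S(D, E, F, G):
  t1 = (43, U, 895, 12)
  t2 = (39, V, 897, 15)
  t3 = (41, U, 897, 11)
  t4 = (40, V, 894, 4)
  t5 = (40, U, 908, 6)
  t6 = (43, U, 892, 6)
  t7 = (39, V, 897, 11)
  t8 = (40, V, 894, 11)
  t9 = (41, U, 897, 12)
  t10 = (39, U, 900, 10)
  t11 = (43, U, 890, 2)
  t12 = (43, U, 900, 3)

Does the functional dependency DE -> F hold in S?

(D=43, E=U): rows 1, 6, 11, 12 → F takes values {895, 892, 890, 900} — violation
(D=39, E=V): rows 2, 7 → F = 897, 897 ✓
(D=41, E=U): rows 3, 9 → F = 897, 897 ✓
(D=40, E=V): rows 4, 8 → F = 894, 894 ✓
(D=40, E=U): row 5 → F = 908 ✓
(D=39, E=U): row 10 → F = 900 ✓
Two rows agree on DE but differ on F, so DE -> F does not hold.

No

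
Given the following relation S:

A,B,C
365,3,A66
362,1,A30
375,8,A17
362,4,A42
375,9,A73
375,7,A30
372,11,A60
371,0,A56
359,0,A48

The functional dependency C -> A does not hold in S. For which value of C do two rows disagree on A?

C=A66: 1 row → A = 365 ✓
C=A30: 2 rows → A takes values {362, 375} — violation
C=A17: 1 row → A = 375 ✓
C=A42: 1 row → A = 362 ✓
C=A73: 1 row → A = 375 ✓
C=A60: 1 row → A = 372 ✓
C=A56: 1 row → A = 371 ✓
C=A48: 1 row → A = 359 ✓
The only C value with inconsistent A is C=A30.

A30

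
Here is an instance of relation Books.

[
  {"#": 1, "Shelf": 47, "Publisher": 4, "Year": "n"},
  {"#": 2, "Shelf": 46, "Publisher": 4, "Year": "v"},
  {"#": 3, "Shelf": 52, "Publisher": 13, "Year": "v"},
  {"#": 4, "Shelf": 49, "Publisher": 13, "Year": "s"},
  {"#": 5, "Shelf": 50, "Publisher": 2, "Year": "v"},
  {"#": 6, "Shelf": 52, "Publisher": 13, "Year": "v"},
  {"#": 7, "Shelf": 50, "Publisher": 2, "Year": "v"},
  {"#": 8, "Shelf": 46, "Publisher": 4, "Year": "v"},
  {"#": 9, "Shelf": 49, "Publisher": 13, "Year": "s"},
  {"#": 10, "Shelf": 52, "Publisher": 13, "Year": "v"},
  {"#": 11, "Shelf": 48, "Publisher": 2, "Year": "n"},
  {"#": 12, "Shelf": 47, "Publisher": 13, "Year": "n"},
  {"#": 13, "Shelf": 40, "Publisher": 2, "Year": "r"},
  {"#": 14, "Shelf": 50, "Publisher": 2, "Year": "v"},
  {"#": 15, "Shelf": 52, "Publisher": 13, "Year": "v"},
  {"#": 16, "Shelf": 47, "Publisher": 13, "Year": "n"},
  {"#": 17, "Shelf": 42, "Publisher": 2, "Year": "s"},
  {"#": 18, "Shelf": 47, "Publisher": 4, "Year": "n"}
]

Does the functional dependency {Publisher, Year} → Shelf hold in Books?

Yes

(Publisher=4, Year=n): rows 1, 18 → Shelf = 47, 47 ✓
(Publisher=4, Year=v): rows 2, 8 → Shelf = 46, 46 ✓
(Publisher=13, Year=v): rows 3, 6, 10, 15 → Shelf = 52, 52, 52, 52 ✓
(Publisher=13, Year=s): rows 4, 9 → Shelf = 49, 49 ✓
(Publisher=2, Year=v): rows 5, 7, 14 → Shelf = 50, 50, 50 ✓
(Publisher=2, Year=n): row 11 → Shelf = 48 ✓
(Publisher=13, Year=n): rows 12, 16 → Shelf = 47, 47 ✓
(Publisher=2, Year=r): row 13 → Shelf = 40 ✓
(Publisher=2, Year=s): row 17 → Shelf = 42 ✓
Every {Publisher, Year} value is associated with a single Shelf value, so {Publisher, Year} → Shelf holds.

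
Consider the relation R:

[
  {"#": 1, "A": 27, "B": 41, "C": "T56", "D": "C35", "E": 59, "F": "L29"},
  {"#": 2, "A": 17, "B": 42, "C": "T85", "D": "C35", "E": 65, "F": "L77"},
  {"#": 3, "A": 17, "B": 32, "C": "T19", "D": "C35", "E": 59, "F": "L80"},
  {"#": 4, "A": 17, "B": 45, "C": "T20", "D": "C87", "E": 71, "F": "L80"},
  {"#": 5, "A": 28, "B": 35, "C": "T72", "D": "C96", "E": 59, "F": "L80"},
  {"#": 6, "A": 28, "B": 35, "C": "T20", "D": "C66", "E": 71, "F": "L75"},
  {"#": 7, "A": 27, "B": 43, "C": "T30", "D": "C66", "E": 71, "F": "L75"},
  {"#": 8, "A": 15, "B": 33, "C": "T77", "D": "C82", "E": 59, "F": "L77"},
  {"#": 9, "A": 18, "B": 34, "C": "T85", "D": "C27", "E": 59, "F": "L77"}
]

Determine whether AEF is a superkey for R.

Yes

All 9 rows have distinct AEF values, so AEF → (all attributes) holds and AEF is a superkey.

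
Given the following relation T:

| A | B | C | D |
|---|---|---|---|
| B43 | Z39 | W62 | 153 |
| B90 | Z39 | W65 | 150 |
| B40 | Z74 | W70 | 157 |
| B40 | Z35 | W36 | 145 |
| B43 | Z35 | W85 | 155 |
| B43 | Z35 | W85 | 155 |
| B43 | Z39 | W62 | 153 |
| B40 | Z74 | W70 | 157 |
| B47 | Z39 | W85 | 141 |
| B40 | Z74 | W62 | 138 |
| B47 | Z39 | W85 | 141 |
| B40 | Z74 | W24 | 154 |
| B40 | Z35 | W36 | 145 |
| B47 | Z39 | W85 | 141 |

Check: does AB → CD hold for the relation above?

No

(A=B43, B=Z39): 2 rows → {C,D} = (W62, 153), (W62, 153) ✓
(A=B90, B=Z39): 1 row → {C,D} = (W65, 150) ✓
(A=B40, B=Z74): 4 rows → {C,D} takes values {(W70, 157), (W62, 138), (W24, 154)} — violation
(A=B40, B=Z35): 2 rows → {C,D} = (W36, 145), (W36, 145) ✓
(A=B43, B=Z35): 2 rows → {C,D} = (W85, 155), (W85, 155) ✓
(A=B47, B=Z39): 3 rows → {C,D} = (W85, 141), (W85, 141), (W85, 141) ✓
Two rows agree on AB but differ on CD, so AB → CD does not hold.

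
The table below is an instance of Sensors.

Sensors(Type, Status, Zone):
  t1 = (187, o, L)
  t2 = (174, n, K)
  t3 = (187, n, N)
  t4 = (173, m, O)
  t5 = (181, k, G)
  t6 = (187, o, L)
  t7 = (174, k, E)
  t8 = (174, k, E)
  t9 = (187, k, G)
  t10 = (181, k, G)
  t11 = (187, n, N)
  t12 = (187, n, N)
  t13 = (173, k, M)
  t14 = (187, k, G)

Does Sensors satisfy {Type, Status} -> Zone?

(Type=187, Status=o): rows 1, 6 → Zone = L, L ✓
(Type=174, Status=n): row 2 → Zone = K ✓
(Type=187, Status=n): rows 3, 11, 12 → Zone = N, N, N ✓
(Type=173, Status=m): row 4 → Zone = O ✓
(Type=181, Status=k): rows 5, 10 → Zone = G, G ✓
(Type=174, Status=k): rows 7, 8 → Zone = E, E ✓
(Type=187, Status=k): rows 9, 14 → Zone = G, G ✓
(Type=173, Status=k): row 13 → Zone = M ✓
Every {Type, Status} value is associated with a single Zone value, so {Type, Status} -> Zone holds.

Yes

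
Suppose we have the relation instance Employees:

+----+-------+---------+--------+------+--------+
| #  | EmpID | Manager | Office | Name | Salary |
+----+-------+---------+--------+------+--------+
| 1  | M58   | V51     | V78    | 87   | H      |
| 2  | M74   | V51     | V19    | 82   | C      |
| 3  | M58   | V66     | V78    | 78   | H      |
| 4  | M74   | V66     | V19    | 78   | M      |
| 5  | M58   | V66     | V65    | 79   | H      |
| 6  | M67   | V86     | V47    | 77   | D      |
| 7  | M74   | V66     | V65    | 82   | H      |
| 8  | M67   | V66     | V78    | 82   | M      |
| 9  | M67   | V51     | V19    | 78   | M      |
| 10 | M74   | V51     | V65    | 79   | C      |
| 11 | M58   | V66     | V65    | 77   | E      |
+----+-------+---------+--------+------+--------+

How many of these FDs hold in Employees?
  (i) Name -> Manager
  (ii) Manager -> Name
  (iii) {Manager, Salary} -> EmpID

(i) Name -> Manager: Name=82: rows 2, 7, 8 → Manager takes values {V51, V66} — violation; Name=78: rows 3, 4, 9 → Manager takes values {V66, V51} — violation; Name=79: rows 5, 10 → Manager takes values {V66, V51} — violation; Name=77: rows 6, 11 → Manager takes values {V86, V66} — violation — fails.
(ii) Manager -> Name: Manager=V51: rows 1, 2, 9, 10 → Name takes values {87, 82, 78, 79} — violation; Manager=V66: rows 3, 4, 5, 7, 8, 11 → Name takes values {78, 79, 82, 77} — violation — fails.
(iii) {Manager, Salary} -> EmpID: (Manager=V66, Salary=H): rows 3, 5, 7 → EmpID takes values {M58, M74} — violation; (Manager=V66, Salary=M): rows 4, 8 → EmpID takes values {M74, M67} — violation — fails.
None of the 3 dependencies hold.

0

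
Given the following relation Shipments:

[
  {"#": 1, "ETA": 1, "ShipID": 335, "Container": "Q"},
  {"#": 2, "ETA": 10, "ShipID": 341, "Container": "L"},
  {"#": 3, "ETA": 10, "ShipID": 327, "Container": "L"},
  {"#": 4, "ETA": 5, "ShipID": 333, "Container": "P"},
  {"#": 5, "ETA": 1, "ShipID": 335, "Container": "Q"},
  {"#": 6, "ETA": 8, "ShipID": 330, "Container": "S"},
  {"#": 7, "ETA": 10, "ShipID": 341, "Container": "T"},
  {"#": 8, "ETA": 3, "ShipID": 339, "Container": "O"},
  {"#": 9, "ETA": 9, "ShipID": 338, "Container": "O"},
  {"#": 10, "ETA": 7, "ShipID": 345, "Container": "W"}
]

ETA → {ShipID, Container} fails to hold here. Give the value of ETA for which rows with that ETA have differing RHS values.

ETA=1: rows 1, 5 → {ShipID,Container} = (335, Q), (335, Q) ✓
ETA=10: rows 2, 3, 7 → {ShipID,Container} takes values {(341, L), (327, L), (341, T)} — violation
ETA=5: row 4 → {ShipID,Container} = (333, P) ✓
ETA=8: row 6 → {ShipID,Container} = (330, S) ✓
ETA=3: row 8 → {ShipID,Container} = (339, O) ✓
ETA=9: row 9 → {ShipID,Container} = (338, O) ✓
ETA=7: row 10 → {ShipID,Container} = (345, W) ✓
The only ETA value with inconsistent RHS is ETA=10.

10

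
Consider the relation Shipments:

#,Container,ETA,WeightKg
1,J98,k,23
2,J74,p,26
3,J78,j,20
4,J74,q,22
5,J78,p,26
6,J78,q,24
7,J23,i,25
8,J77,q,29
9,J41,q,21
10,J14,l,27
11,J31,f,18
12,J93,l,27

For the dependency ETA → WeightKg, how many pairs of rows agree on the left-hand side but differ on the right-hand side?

6

ETA=p: all 2 rows agree on WeightKg — 0 pairs.
ETA=q: violating pairs (4,6), (4,8), (4,9), (6,8), (6,9), (8,9) — 6 pairs.
ETA=l: all 2 rows agree on WeightKg — 0 pairs.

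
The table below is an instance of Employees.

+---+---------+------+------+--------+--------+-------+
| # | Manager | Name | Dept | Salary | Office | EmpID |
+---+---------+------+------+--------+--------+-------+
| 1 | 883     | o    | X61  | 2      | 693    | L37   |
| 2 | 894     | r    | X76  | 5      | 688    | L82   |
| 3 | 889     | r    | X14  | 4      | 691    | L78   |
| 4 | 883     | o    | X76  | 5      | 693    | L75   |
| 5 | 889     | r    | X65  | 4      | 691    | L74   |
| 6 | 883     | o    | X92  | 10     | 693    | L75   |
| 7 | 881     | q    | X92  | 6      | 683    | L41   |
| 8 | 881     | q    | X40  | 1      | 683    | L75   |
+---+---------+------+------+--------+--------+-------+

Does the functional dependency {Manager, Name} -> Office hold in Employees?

Yes

(Manager=883, Name=o): rows 1, 4, 6 → Office = 693, 693, 693 ✓
(Manager=894, Name=r): row 2 → Office = 688 ✓
(Manager=889, Name=r): rows 3, 5 → Office = 691, 691 ✓
(Manager=881, Name=q): rows 7, 8 → Office = 683, 683 ✓
Every {Manager, Name} value is associated with a single Office value, so {Manager, Name} -> Office holds.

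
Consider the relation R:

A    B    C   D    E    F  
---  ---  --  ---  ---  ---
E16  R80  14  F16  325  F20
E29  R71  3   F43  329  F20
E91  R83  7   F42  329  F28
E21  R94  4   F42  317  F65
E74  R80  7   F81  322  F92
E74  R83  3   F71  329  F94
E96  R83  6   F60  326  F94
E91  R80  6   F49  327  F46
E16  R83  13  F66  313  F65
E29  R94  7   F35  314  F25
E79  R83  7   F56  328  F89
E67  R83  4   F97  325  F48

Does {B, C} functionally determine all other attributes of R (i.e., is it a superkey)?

Two distinct rows share (B=R83, C=7), so {B, C} does not determine every attribute — not a superkey.

No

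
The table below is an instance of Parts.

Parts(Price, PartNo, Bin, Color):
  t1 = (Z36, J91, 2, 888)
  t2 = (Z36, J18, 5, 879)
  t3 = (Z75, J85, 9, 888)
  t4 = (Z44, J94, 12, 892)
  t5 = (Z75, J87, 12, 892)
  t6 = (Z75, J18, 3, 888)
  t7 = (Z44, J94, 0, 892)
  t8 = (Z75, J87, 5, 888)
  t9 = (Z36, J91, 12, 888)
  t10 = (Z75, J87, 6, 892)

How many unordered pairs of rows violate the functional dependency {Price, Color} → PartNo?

3

(Price=Z36, Color=888): all 2 rows agree on PartNo — 0 pairs.
(Price=Z75, Color=888): violating pairs (3,6), (3,8), (6,8) — 3 pairs.
(Price=Z44, Color=892): all 2 rows agree on PartNo — 0 pairs.
(Price=Z75, Color=892): all 2 rows agree on PartNo — 0 pairs.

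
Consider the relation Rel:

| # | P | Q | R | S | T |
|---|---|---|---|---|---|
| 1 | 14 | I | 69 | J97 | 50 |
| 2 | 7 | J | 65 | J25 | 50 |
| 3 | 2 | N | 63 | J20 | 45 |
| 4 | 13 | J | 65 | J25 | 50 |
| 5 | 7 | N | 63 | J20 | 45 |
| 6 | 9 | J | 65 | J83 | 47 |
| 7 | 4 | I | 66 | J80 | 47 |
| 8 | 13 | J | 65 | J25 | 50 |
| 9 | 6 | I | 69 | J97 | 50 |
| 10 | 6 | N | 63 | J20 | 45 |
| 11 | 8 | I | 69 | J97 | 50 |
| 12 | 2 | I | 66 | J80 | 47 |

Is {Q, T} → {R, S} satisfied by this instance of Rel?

Yes

(Q=I, T=50): rows 1, 9, 11 → {R,S} = (69, J97), (69, J97), (69, J97) ✓
(Q=J, T=50): rows 2, 4, 8 → {R,S} = (65, J25), (65, J25), (65, J25) ✓
(Q=N, T=45): rows 3, 5, 10 → {R,S} = (63, J20), (63, J20), (63, J20) ✓
(Q=J, T=47): row 6 → {R,S} = (65, J83) ✓
(Q=I, T=47): rows 7, 12 → {R,S} = (66, J80), (66, J80) ✓
Every {Q, T} value is associated with a single {R, S} value, so {Q, T} → {R, S} holds.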